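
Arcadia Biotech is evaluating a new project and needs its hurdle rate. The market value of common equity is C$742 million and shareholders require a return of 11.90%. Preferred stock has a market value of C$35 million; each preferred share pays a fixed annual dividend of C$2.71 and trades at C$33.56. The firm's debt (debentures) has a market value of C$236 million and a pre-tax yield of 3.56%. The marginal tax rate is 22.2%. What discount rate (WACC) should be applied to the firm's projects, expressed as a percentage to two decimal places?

9.64%

Cost of preferred: Rp = 2.71 / 33.56 = 8.0751%.
Total capital V = 742 + 35 + 236 = 1013.
Equity: weight = 742/1013 = 0.7325; cost = 11.9%.
Preferred: weight = 35/1013 = 0.0346; cost = 8.0751%.
Debentures: weight = 236/1013 = 0.2330; after-tax cost = 3.56% × (1 − 22.2%) = 2.7697%.
WACC = 0.7325 × 11.9000% + 0.0346 × 8.0751% + 0.2330 × 2.7697% = 9.6407%.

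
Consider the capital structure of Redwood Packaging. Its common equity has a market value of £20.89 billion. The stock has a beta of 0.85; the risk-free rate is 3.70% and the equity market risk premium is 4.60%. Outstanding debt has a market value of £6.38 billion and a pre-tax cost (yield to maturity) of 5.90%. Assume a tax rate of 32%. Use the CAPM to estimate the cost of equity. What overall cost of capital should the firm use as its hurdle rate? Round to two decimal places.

Cost of equity via CAPM: Re = 3.7% + 0.85 × 4.6% = 7.6100%.
Total capital V = 20.89 + 6.38 = 27.27.
Equity: weight = 20.89/27.27 = 0.7660; cost = 7.61%.
Debt: weight = 6.38/27.27 = 0.2340; after-tax cost = 5.9% × (1 − 32%) = 4.0120%.
WACC = 0.7660 × 7.6100% + 0.2340 × 4.0120% = 6.7682%.

6.77%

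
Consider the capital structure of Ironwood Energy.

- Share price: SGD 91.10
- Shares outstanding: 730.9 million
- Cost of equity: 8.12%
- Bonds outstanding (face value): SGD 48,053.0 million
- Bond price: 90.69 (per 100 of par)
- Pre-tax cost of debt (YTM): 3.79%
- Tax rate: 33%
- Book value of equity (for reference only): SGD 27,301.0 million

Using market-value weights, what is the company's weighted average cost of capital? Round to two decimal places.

5.91%

Market value of equity E = 91.1 × 730.9m = 66584.99m. Market value of debt D = 48053m × 90.69/100 = 43579.2657m.
Total capital V = 66584.99 + 43579.2657 = 110164.2557.
Equity: weight = 66584.99/110164.2557 = 0.6044; cost = 8.12%.
Bonds outstanding: weight = 43579.2657/110164.2557 = 0.3956; after-tax cost = 3.79% × (1 − 33%) = 2.5393%.
WACC = 0.6044 × 8.1200% + 0.3956 × 2.5393% = 5.9124%.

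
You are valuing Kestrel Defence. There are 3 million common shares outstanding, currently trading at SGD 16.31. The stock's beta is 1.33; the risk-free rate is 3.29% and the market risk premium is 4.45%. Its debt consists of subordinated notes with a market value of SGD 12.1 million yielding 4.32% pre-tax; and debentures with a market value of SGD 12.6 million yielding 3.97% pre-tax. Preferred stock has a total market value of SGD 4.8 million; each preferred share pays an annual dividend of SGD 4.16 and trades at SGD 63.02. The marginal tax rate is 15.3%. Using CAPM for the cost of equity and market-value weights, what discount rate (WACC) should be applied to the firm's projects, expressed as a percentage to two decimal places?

Cost of equity via CAPM: Re = 3.29% + 1.33 × 4.45% = 9.2085%.
Cost of preferred: Rp = 4.16 / 63.02 = 6.6011%.
Market value of equity E = 16.31 × 3m = 48.93m.
Total capital V = 48.93 + 4.8 + 12.1 + 12.6 = 78.43.
Equity: weight = 48.93/78.43 = 0.6239; cost = 9.2085%.
Preferred: weight = 4.8/78.43 = 0.0612; cost = 6.6011%.
Subordinated notes: weight = 12.1/78.43 = 0.1543; after-tax cost = 4.32% × (1 − 15.3%) = 3.6590%.
Debentures: weight = 12.6/78.43 = 0.1607; after-tax cost = 3.97% × (1 − 15.3%) = 3.3626%.
WACC = 0.6239 × 9.2085% + 0.0612 × 6.6011% + 0.1543 × 3.6590% + 0.1607 × 3.3626% = 7.2536%.

7.25%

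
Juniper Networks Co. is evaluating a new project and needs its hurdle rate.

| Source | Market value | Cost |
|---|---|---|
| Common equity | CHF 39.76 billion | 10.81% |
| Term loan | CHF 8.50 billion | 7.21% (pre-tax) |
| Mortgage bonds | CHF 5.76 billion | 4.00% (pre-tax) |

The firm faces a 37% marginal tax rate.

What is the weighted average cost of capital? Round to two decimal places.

Total capital V = 39.76 + 8.5 + 5.76 = 54.02.
Equity: weight = 39.76/54.02 = 0.7360; cost = 10.81%.
Term loan: weight = 8.5/54.02 = 0.1573; after-tax cost = 7.21% × (1 − 37%) = 4.5423%.
Mortgage bonds: weight = 5.76/54.02 = 0.1066; after-tax cost = 4% × (1 − 37%) = 2.5200%.
WACC = 0.7360 × 10.8100% + 0.1573 × 4.5423% + 0.1066 × 2.5200% = 8.9398%.

8.94%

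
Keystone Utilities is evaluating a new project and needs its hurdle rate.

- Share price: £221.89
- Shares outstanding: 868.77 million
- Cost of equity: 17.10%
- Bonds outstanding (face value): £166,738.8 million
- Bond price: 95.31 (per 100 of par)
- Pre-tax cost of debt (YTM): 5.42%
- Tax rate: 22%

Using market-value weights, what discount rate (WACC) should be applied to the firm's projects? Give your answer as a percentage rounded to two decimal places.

11.28%

Market value of equity E = 221.89 × 868.77m = 192771.3753m. Market value of debt D = 166738.8m × 95.31/100 = 158918.75028m.
Total capital V = 192771.3753 + 158918.75028 = 351690.12558.
Equity: weight = 192771.3753/351690.12558 = 0.5481; cost = 17.1%.
Bonds outstanding: weight = 158918.75028/351690.12558 = 0.4519; after-tax cost = 5.42% × (1 − 22%) = 4.2276%.
WACC = 0.5481 × 17.1000% + 0.4519 × 4.2276% = 11.2833%.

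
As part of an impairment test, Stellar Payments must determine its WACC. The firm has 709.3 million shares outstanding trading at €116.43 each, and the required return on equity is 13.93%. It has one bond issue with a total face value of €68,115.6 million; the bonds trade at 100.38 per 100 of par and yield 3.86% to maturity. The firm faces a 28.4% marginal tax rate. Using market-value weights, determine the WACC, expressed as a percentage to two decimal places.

Market value of equity E = 116.43 × 709.3m = 82583.799m. Market value of debt D = 68115.6m × 100.38/100 = 68374.43928m.
Total capital V = 82583.799 + 68374.43928 = 150958.23828.
Equity: weight = 82583.799/150958.23828 = 0.5471; cost = 13.93%.
Bonds outstanding: weight = 68374.43928/150958.23828 = 0.4529; after-tax cost = 3.86% × (1 − 28.4%) = 2.7638%.
WACC = 0.5471 × 13.9300% + 0.4529 × 2.7638% = 8.8724%.

8.87%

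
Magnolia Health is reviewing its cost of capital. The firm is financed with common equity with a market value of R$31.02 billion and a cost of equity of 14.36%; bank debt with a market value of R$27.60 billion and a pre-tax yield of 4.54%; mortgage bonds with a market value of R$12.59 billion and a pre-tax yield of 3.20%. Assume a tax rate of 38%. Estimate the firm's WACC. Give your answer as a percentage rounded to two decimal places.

Total capital V = 31.02 + 27.6 + 12.59 = 71.21.
Equity: weight = 31.02/71.21 = 0.4356; cost = 14.36%.
Bank debt: weight = 27.6/71.21 = 0.3876; after-tax cost = 4.54% × (1 − 38%) = 2.8148%.
Mortgage bonds: weight = 12.59/71.21 = 0.1768; after-tax cost = 3.2% × (1 − 38%) = 1.9840%.
WACC = 0.4356 × 14.3600% + 0.3876 × 2.8148% + 0.1768 × 1.9840% = 7.6972%.

7.70%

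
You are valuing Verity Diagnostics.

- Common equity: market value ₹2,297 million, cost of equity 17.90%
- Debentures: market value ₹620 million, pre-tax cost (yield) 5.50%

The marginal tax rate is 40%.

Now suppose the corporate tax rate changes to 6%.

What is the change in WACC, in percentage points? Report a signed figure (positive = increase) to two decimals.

Current WACC:
Total capital V = 2297 + 620 = 2917.
Equity: weight = 2297/2917 = 0.7875; cost = 17.9%.
Debentures: weight = 620/2917 = 0.2125; after-tax cost = 5.5% × (1 − 40%) = 3.3000%.
WACC = 0.7875 × 17.9000% + 0.2125 × 3.3000% = 14.7968%.
After the change:
Total capital V = 2297 + 620 = 2917.
Equity: weight = 2297/2917 = 0.7875; cost = 17.9%.
Debentures: weight = 620/2917 = 0.2125; after-tax cost = 5.5% × (1 − 6%) = 5.1700%.
WACC = 0.7875 × 17.9000% + 0.2125 × 5.1700% = 15.1943%.
Change in WACC = 15.1943% − 14.7968% = 0.3975 pp.

+0.40 pp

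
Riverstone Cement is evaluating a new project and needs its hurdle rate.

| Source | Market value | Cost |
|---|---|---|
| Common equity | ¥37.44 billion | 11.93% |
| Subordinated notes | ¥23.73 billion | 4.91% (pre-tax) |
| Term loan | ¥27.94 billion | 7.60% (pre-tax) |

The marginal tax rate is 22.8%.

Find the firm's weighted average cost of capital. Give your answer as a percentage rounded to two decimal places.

Total capital V = 37.44 + 23.73 + 27.94 = 89.11.
Equity: weight = 37.44/89.11 = 0.4202; cost = 11.93%.
Subordinated notes: weight = 23.73/89.11 = 0.2663; after-tax cost = 4.91% × (1 − 22.8%) = 3.7905%.
Term loan: weight = 27.94/89.11 = 0.3135; after-tax cost = 7.6% × (1 − 22.8%) = 5.8672%.
WACC = 0.4202 × 11.9300% + 0.2663 × 3.7905% + 0.3135 × 5.8672% = 7.8615%.

7.86%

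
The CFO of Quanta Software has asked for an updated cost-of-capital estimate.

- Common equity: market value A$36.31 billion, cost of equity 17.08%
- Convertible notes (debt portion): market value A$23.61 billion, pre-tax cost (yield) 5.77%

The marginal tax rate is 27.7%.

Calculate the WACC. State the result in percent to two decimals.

11.99%

Total capital V = 36.31 + 23.61 = 59.92.
Equity: weight = 36.31/59.92 = 0.6060; cost = 17.08%.
Convertible notes (debt portion): weight = 23.61/59.92 = 0.3940; after-tax cost = 5.77% × (1 − 27.7%) = 4.1717%.
WACC = 0.6060 × 17.0800% + 0.3940 × 4.1717% = 11.9938%.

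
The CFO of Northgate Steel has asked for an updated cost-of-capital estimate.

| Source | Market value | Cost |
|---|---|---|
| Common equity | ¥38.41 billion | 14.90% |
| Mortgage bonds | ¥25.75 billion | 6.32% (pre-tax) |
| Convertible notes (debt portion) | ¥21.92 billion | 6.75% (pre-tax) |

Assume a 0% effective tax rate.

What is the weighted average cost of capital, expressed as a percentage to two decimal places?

Total capital V = 38.41 + 25.75 + 21.92 = 86.08.
Equity: weight = 38.41/86.08 = 0.4462; cost = 14.9%.
Mortgage bonds: weight = 25.75/86.08 = 0.2991; after-tax cost = 6.32% × (1 − 0%) = 6.3200%.
Convertible notes (debt portion): weight = 21.92/86.08 = 0.2546; after-tax cost = 6.75% × (1 − 0%) = 6.7500%.
WACC = 0.4462 × 14.9000% + 0.2991 × 6.3200% + 0.2546 × 6.7500% = 10.2580%.

10.26%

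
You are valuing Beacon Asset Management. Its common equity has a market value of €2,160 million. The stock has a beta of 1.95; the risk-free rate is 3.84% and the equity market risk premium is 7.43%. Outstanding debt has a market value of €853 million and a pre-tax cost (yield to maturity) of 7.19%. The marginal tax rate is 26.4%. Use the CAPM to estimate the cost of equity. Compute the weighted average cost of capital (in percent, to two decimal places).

14.64%

Cost of equity via CAPM: Re = 3.84% + 1.95 × 7.43% = 18.3285%.
Total capital V = 2160 + 853 = 3013.
Equity: weight = 2160/3013 = 0.7169; cost = 18.3285%.
Debt: weight = 853/3013 = 0.2831; after-tax cost = 7.19% × (1 − 26.4%) = 5.2918%.
WACC = 0.7169 × 18.3285% + 0.2831 × 5.2918% = 14.6377%.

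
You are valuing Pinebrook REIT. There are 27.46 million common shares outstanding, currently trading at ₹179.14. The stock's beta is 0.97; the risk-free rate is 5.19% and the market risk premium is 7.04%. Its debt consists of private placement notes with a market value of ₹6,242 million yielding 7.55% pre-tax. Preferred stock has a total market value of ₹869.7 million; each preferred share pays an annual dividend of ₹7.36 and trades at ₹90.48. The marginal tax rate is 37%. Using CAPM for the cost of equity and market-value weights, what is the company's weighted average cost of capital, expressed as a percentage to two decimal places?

7.97%

Cost of equity via CAPM: Re = 5.19% + 0.97 × 7.04% = 12.0188%.
Cost of preferred: Rp = 7.36 / 90.48 = 8.1344%.
Market value of equity E = 179.14 × 27.46m = 4919.1844m.
Total capital V = 4919.1844 + 869.7 + 6242 = 12030.8844.
Equity: weight = 4919.1844/12030.8844 = 0.4089; cost = 12.0188%.
Preferred: weight = 869.7/12030.8844 = 0.0723; cost = 8.1344%.
Private placement notes: weight = 6242/12030.8844 = 0.5188; after-tax cost = 7.55% × (1 − 37%) = 4.7565%.
WACC = 0.4089 × 12.0188% + 0.0723 × 8.1344% + 0.5188 × 4.7565% = 7.9701%.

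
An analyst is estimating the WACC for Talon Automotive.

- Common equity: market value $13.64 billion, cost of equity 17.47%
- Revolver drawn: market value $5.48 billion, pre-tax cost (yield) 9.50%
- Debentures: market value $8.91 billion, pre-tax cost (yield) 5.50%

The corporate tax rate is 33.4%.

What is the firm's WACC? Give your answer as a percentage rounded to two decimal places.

Total capital V = 13.64 + 5.48 + 8.91 = 28.03.
Equity: weight = 13.64/28.03 = 0.4866; cost = 17.47%.
Revolver drawn: weight = 5.48/28.03 = 0.1955; after-tax cost = 9.5% × (1 − 33.4%) = 6.3270%.
Debentures: weight = 8.91/28.03 = 0.3179; after-tax cost = 5.5% × (1 − 33.4%) = 3.6630%.
WACC = 0.4866 × 17.4700% + 0.1955 × 6.3270% + 0.3179 × 3.6630% = 10.9026%.

10.90%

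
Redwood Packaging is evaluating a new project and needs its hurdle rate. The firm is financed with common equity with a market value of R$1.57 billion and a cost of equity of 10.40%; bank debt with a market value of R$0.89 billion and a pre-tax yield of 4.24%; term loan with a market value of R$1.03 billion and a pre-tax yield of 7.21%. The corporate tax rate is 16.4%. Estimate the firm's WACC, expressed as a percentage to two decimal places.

7.36%

Total capital V = 1.57 + 0.89 + 1.03 = 3.49.
Equity: weight = 1.57/3.49 = 0.4499; cost = 10.4%.
Bank debt: weight = 0.89/3.49 = 0.2550; after-tax cost = 4.24% × (1 − 16.4%) = 3.5446%.
Term loan: weight = 1.03/3.49 = 0.2951; after-tax cost = 7.21% × (1 − 16.4%) = 6.0276%.
WACC = 0.4499 × 10.4000% + 0.2550 × 3.5446% + 0.2951 × 6.0276% = 7.3614%.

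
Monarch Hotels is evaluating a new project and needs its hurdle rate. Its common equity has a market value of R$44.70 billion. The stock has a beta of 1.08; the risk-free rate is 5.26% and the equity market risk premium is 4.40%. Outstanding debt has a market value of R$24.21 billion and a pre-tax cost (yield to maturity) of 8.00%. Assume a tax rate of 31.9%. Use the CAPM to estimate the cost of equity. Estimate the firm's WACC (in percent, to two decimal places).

Cost of equity via CAPM: Re = 5.26% + 1.08 × 4.4% = 10.0120%.
Total capital V = 44.7 + 24.21 = 68.91.
Equity: weight = 44.7/68.91 = 0.6487; cost = 10.012%.
Debt: weight = 24.21/68.91 = 0.3513; after-tax cost = 8% × (1 − 31.9%) = 5.4480%.
WACC = 0.6487 × 10.0120% + 0.3513 × 5.4480% = 8.4085%.

8.41%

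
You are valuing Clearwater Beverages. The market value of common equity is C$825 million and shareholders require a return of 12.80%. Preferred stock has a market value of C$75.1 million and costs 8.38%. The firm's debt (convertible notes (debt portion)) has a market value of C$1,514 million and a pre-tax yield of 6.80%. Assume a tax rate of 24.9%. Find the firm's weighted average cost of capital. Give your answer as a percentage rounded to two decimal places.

7.84%

Total capital V = 825 + 75.1 + 1514 = 2414.1.
Equity: weight = 825/2414.1 = 0.3417; cost = 12.8%.
Preferred: weight = 75.1/2414.1 = 0.0311; cost = 8.38%.
Convertible notes (debt portion): weight = 1514/2414.1 = 0.6271; after-tax cost = 6.8% × (1 − 24.9%) = 5.1068%.
WACC = 0.3417 × 12.8000% + 0.0311 × 8.3800% + 0.6271 × 5.1068% = 7.8377%.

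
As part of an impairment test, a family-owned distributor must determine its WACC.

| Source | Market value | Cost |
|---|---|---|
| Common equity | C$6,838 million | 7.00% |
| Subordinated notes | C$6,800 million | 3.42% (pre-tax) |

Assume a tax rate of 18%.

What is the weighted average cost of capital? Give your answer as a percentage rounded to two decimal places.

Total capital V = 6838 + 6800 = 13638.
Equity: weight = 6838/13638 = 0.5014; cost = 7%.
Subordinated notes: weight = 6800/13638 = 0.4986; after-tax cost = 3.42% × (1 − 18%) = 2.8044%.
WACC = 0.5014 × 7.0000% + 0.4986 × 2.8044% = 4.9080%.

4.91%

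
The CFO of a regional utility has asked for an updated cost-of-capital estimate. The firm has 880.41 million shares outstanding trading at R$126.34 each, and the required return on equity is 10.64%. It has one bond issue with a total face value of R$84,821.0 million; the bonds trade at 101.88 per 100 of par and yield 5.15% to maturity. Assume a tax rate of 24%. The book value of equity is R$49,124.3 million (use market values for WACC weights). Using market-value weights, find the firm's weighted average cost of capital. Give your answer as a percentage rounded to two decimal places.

Market value of equity E = 126.34 × 880.41m = 111230.9994m. Market value of debt D = 84821m × 101.88/100 = 86415.6348m.
Total capital V = 111230.9994 + 86415.6348 = 197646.6342.
Equity: weight = 111230.9994/197646.6342 = 0.5628; cost = 10.64%.
Bonds outstanding: weight = 86415.6348/197646.6342 = 0.4372; after-tax cost = 5.15% × (1 − 24%) = 3.9140%.
WACC = 0.5628 × 10.6400% + 0.4372 × 3.9140% = 7.6992%.

7.70%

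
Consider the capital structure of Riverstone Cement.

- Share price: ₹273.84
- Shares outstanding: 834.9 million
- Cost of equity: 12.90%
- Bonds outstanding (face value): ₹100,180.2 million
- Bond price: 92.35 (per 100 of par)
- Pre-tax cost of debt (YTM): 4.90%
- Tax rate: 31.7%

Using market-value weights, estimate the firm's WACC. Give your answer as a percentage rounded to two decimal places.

10.15%

Market value of equity E = 273.84 × 834.9m = 228629.016m. Market value of debt D = 100180.2m × 92.35/100 = 92516.4147m.
Total capital V = 228629.016 + 92516.4147 = 321145.4307.
Equity: weight = 228629.016/321145.4307 = 0.7119; cost = 12.9%.
Bonds outstanding: weight = 92516.4147/321145.4307 = 0.2881; after-tax cost = 4.9% × (1 − 31.7%) = 3.3467%.
WACC = 0.7119 × 12.9000% + 0.2881 × 3.3467% = 10.1479%.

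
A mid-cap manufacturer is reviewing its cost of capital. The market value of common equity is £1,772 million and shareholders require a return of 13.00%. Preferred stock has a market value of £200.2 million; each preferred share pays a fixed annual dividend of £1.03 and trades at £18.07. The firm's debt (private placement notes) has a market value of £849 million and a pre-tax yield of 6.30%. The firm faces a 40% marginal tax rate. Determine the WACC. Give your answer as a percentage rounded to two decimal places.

Cost of preferred: Rp = 1.03 / 18.07 = 5.7001%.
Total capital V = 1772 + 200.2 + 849 = 2821.2.
Equity: weight = 1772/2821.2 = 0.6281; cost = 13%.
Preferred: weight = 200.2/2821.2 = 0.0710; cost = 5.7001%.
Private placement notes: weight = 849/2821.2 = 0.3009; after-tax cost = 6.3% × (1 − 40%) = 3.7800%.
WACC = 0.6281 × 13.0000% + 0.0710 × 5.7001% + 0.3009 × 3.7800% = 9.7074%.

9.71%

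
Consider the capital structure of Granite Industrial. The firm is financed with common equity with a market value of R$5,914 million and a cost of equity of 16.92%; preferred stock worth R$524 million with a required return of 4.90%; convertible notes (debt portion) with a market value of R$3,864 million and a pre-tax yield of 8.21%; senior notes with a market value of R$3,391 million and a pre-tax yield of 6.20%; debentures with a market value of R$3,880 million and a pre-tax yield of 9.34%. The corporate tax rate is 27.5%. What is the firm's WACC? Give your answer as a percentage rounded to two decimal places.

9.51%

Total capital V = 5914 + 524 + 3864 + 3391 + 3880 = 17573.
Equity: weight = 5914/17573 = 0.3365; cost = 16.92%.
Preferred: weight = 524/17573 = 0.0298; cost = 4.9%.
Convertible notes (debt portion): weight = 3864/17573 = 0.2199; after-tax cost = 8.21% × (1 − 27.5%) = 5.9523%.
Senior notes: weight = 3391/17573 = 0.1930; after-tax cost = 6.2% × (1 − 27.5%) = 4.4950%.
Debentures: weight = 3880/17573 = 0.2208; after-tax cost = 9.34% × (1 − 27.5%) = 6.7715%.
WACC = 0.3365 × 16.9200% + 0.0298 × 4.9000% + 0.2199 × 5.9523% + 0.1930 × 4.4950% + 0.2208 × 6.7715% = 9.5116%.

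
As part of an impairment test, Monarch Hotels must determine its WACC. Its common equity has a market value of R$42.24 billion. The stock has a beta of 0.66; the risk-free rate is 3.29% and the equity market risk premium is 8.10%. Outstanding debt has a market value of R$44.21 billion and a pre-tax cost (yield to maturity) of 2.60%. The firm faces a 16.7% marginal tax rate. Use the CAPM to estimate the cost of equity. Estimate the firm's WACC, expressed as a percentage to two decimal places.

5.33%

Cost of equity via CAPM: Re = 3.29% + 0.66 × 8.1% = 8.6360%.
Total capital V = 42.24 + 44.21 = 86.45.
Equity: weight = 42.24/86.45 = 0.4886; cost = 8.636%.
Debt: weight = 44.21/86.45 = 0.5114; after-tax cost = 2.6% × (1 − 16.7%) = 2.1658%.
WACC = 0.4886 × 8.6360% + 0.5114 × 2.1658% = 5.3272%.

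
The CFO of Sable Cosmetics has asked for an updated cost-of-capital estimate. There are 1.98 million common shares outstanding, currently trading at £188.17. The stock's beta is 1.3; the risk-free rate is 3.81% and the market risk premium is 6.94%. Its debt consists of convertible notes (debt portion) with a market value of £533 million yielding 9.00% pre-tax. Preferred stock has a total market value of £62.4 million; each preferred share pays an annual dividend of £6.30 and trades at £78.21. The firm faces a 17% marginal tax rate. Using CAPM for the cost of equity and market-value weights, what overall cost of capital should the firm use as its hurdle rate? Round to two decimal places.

Cost of equity via CAPM: Re = 3.81% + 1.3 × 6.94% = 12.8320%.
Cost of preferred: Rp = 6.3 / 78.21 = 8.0552%.
Market value of equity E = 188.17 × 1.98m = 372.5766m.
Total capital V = 372.5766 + 62.4 + 533 = 967.9766.
Equity: weight = 372.5766/967.9766 = 0.3849; cost = 12.832%.
Preferred: weight = 62.4/967.9766 = 0.0645; cost = 8.0552%.
Convertible notes (debt portion): weight = 533/967.9766 = 0.5506; after-tax cost = 9% × (1 − 17%) = 7.4700%.
WACC = 0.3849 × 12.8320% + 0.0645 × 8.0552% + 0.5506 × 7.4700% = 9.5716%.

9.57%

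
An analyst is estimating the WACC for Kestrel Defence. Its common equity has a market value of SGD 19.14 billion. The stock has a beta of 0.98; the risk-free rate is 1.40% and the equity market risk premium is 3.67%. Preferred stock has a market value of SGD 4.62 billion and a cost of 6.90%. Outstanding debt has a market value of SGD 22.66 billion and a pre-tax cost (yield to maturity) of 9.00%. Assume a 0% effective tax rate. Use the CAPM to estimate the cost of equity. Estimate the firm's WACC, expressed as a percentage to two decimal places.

7.14%

Cost of equity via CAPM: Re = 1.4% + 0.98 × 3.67% = 4.9966%.
Total capital V = 19.14 + 4.62 + 22.66 = 46.42.
Equity: weight = 19.14/46.42 = 0.4123; cost = 4.9966%.
Preferred: weight = 4.62/46.42 = 0.0995; cost = 6.9%.
Debt: weight = 22.66/46.42 = 0.4882; after-tax cost = 9% × (1 − 0%) = 9.0000%.
WACC = 0.4123 × 4.9966% + 0.0995 × 6.9000% + 0.4882 × 9.0000% = 7.1403%.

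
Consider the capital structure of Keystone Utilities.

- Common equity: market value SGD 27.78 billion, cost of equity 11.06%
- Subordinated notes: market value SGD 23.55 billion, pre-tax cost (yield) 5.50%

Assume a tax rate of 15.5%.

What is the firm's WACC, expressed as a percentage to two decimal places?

Total capital V = 27.78 + 23.55 = 51.33.
Equity: weight = 27.78/51.33 = 0.5412; cost = 11.06%.
Subordinated notes: weight = 23.55/51.33 = 0.4588; after-tax cost = 5.5% × (1 − 15.5%) = 4.6475%.
WACC = 0.5412 × 11.0600% + 0.4588 × 4.6475% = 8.1180%.

8.12%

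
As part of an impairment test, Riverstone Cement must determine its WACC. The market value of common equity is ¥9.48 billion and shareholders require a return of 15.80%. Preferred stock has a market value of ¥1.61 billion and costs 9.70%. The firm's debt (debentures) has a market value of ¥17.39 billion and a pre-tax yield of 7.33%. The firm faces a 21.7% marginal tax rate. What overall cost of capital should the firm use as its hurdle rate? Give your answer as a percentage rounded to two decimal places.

9.31%

Total capital V = 9.48 + 1.61 + 17.39 = 28.48.
Equity: weight = 9.48/28.48 = 0.3329; cost = 15.8%.
Preferred: weight = 1.61/28.48 = 0.0565; cost = 9.7%.
Debentures: weight = 17.39/28.48 = 0.6106; after-tax cost = 7.33% × (1 − 21.7%) = 5.7394%.
WACC = 0.3329 × 15.8000% + 0.0565 × 9.7000% + 0.6106 × 5.7394% = 9.3121%.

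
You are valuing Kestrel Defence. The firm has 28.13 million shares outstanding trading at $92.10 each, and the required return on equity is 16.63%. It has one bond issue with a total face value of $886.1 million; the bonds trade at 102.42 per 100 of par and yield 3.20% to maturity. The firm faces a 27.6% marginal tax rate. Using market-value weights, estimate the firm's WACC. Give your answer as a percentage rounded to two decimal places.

12.92%

Market value of equity E = 92.1 × 28.13m = 2590.773m. Market value of debt D = 886.1m × 102.42/100 = 907.54362m.
Total capital V = 2590.773 + 907.54362 = 3498.31662.
Equity: weight = 2590.773/3498.31662 = 0.7406; cost = 16.63%.
Bonds outstanding: weight = 907.54362/3498.31662 = 0.2594; after-tax cost = 3.2% × (1 − 27.6%) = 2.3168%.
WACC = 0.7406 × 16.6300% + 0.2594 × 2.3168% = 12.9168%.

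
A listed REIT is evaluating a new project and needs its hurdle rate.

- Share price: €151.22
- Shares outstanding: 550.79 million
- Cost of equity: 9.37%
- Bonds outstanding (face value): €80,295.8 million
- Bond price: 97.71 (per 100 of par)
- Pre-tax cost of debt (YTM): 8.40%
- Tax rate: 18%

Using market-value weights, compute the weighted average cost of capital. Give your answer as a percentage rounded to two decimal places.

Market value of equity E = 151.22 × 550.79m = 83290.4638m. Market value of debt D = 80295.8m × 97.71/100 = 78457.02618m.
Total capital V = 83290.4638 + 78457.02618 = 161747.48998.
Equity: weight = 83290.4638/161747.48998 = 0.5149; cost = 9.37%.
Bonds outstanding: weight = 78457.02618/161747.48998 = 0.4851; after-tax cost = 8.4% × (1 − 18%) = 6.8880%.
WACC = 0.5149 × 9.3700% + 0.4851 × 6.8880% = 8.1661%.

8.17%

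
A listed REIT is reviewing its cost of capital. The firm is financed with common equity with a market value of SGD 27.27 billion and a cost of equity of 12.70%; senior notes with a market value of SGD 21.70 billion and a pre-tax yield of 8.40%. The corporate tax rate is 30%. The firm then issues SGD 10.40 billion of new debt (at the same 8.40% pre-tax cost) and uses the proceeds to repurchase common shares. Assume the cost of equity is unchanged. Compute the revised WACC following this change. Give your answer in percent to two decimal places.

After the change:
Total capital V = 16.87 + 32.1 = 48.97.
Equity: weight = 16.87/48.97 = 0.3445; cost = 12.7%.
Senior notes: weight = 32.1/48.97 = 0.6555; after-tax cost = 8.4% × (1 − 30%) = 5.8800%.
WACC = 0.3445 × 12.7000% + 0.6555 × 5.8800% = 8.2295%.

8.23%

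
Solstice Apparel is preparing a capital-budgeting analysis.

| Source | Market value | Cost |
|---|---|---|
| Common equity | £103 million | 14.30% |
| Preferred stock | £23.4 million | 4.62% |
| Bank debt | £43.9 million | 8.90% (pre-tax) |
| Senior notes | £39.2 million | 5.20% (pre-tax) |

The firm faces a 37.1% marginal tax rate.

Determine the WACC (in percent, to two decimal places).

Total capital V = 103 + 23.4 + 43.9 + 39.2 = 209.5.
Equity: weight = 103/209.5 = 0.4916; cost = 14.3%.
Preferred: weight = 23.4/209.5 = 0.1117; cost = 4.62%.
Bank debt: weight = 43.9/209.5 = 0.2095; after-tax cost = 8.9% × (1 − 37.1%) = 5.5981%.
Senior notes: weight = 39.2/209.5 = 0.1871; after-tax cost = 5.2% × (1 − 37.1%) = 3.2708%.
WACC = 0.4916 × 14.3000% + 0.1117 × 4.6200% + 0.2095 × 5.5981% + 0.1871 × 3.2708% = 9.3316%.

9.33%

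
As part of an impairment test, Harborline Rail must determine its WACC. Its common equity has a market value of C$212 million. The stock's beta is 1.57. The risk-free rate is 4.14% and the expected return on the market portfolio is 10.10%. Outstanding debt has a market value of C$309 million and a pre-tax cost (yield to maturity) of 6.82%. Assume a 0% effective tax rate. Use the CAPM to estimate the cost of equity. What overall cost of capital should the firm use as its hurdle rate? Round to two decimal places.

Market risk premium = 10.1% − 4.14% = 5.96%.
Cost of equity via CAPM: Re = 4.14% + 1.57 × 5.96% = 13.4972%.
Total capital V = 212 + 309 = 521.
Equity: weight = 212/521 = 0.4069; cost = 13.4972%.
Debt: weight = 309/521 = 0.5931; after-tax cost = 6.82% × (1 − 0%) = 6.8200%.
WACC = 0.4069 × 13.4972% + 0.5931 × 6.8200% = 9.5370%.

9.54%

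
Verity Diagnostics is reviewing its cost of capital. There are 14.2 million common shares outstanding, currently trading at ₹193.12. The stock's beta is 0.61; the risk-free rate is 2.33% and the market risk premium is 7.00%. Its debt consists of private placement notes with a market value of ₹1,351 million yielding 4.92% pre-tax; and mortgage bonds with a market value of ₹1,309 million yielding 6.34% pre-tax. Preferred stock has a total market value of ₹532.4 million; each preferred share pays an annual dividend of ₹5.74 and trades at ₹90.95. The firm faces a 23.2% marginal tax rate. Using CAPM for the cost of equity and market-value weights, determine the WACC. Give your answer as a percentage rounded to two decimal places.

5.55%

Cost of equity via CAPM: Re = 2.33% + 0.61 × 7.0% = 6.6000%.
Cost of preferred: Rp = 5.74 / 90.95 = 6.3112%.
Market value of equity E = 193.12 × 14.2m = 2742.304m.
Total capital V = 2742.304 + 532.4 + 1351 + 1309 = 5934.704.
Equity: weight = 2742.304/5934.704 = 0.4621; cost = 6.6%.
Preferred: weight = 532.4/5934.704 = 0.0897; cost = 6.3112%.
Private placement notes: weight = 1351/5934.704 = 0.2276; after-tax cost = 4.92% × (1 − 23.2%) = 3.7786%.
Mortgage bonds: weight = 1309/5934.704 = 0.2206; after-tax cost = 6.34% × (1 − 23.2%) = 4.8691%.
WACC = 0.4621 × 6.6000% + 0.0897 × 6.3112% + 0.2276 × 3.7786% + 0.2206 × 4.8691% = 5.5500%.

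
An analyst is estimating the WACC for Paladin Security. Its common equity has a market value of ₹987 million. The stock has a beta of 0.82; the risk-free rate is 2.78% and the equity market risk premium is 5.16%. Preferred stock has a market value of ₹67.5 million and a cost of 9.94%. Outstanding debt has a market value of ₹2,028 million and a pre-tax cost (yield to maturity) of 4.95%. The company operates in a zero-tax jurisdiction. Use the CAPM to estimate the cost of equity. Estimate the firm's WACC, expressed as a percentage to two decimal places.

Cost of equity via CAPM: Re = 2.78% + 0.82 × 5.16% = 7.0112%.
Total capital V = 987 + 67.5 + 2028 = 3082.5.
Equity: weight = 987/3082.5 = 0.3202; cost = 7.0112%.
Preferred: weight = 67.5/3082.5 = 0.0219; cost = 9.94%.
Debt: weight = 2028/3082.5 = 0.6579; after-tax cost = 4.95% × (1 − 0%) = 4.9500%.
WACC = 0.3202 × 7.0112% + 0.0219 × 9.9400% + 0.6579 × 4.9500% = 5.7193%.

5.72%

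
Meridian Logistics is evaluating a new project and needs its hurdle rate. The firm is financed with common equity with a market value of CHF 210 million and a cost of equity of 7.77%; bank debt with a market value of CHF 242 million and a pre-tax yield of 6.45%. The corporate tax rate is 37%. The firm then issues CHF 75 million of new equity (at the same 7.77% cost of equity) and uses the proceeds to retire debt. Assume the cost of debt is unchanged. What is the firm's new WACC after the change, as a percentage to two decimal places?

After the change:
Total capital V = 285 + 167 = 452.
Equity: weight = 285/452 = 0.6305; cost = 7.77%.
Bank debt: weight = 167/452 = 0.3695; after-tax cost = 6.45% × (1 − 37%) = 4.0635%.
WACC = 0.6305 × 7.7700% + 0.3695 × 4.0635% = 6.4006%.

6.40%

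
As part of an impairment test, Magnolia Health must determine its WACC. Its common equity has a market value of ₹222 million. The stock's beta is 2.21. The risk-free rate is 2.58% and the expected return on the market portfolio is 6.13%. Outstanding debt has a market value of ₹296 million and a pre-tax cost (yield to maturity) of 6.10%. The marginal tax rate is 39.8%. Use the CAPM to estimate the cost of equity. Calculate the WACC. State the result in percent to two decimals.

6.57%

Market risk premium = 6.13% − 2.58% = 3.55%.
Cost of equity via CAPM: Re = 2.58% + 2.21 × 3.55% = 10.4255%.
Total capital V = 222 + 296 = 518.
Equity: weight = 222/518 = 0.4286; cost = 10.4255%.
Debt: weight = 296/518 = 0.5714; after-tax cost = 6.1% × (1 − 39.8%) = 3.6722%.
WACC = 0.4286 × 10.4255% + 0.5714 × 3.6722% = 6.5665%.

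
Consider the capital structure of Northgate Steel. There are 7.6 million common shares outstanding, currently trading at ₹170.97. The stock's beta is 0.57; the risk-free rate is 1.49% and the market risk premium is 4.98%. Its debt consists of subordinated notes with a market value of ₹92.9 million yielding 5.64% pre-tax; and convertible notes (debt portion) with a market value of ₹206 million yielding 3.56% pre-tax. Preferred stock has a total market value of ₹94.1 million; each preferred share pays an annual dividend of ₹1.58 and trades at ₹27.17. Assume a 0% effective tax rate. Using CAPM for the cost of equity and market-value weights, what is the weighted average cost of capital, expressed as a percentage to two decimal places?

4.39%

Cost of equity via CAPM: Re = 1.49% + 0.57 × 4.98% = 4.3286%.
Cost of preferred: Rp = 1.58 / 27.17 = 5.8152%.
Market value of equity E = 170.97 × 7.6m = 1299.372m.
Total capital V = 1299.372 + 94.1 + 92.9 + 206 = 1692.372.
Equity: weight = 1299.372/1692.372 = 0.7678; cost = 4.3286%.
Preferred: weight = 94.1/1692.372 = 0.0556; cost = 5.8152%.
Subordinated notes: weight = 92.9/1692.372 = 0.0549; after-tax cost = 5.64% × (1 − 0%) = 5.6400%.
Convertible notes (debt portion): weight = 206/1692.372 = 0.1217; after-tax cost = 3.56% × (1 − 0%) = 3.5600%.
WACC = 0.7678 × 4.3286% + 0.0556 × 5.8152% + 0.0549 × 5.6400% + 0.1217 × 3.5600% = 4.3897%.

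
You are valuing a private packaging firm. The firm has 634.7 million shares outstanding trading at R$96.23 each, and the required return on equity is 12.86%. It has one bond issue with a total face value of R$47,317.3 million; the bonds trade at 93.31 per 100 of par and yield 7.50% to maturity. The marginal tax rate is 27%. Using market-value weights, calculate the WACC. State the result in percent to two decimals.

Market value of equity E = 96.23 × 634.7m = 61077.181m. Market value of debt D = 47317.3m × 93.31/100 = 44151.77263m.
Total capital V = 61077.181 + 44151.77263 = 105228.95363.
Equity: weight = 61077.181/105228.95363 = 0.5804; cost = 12.86%.
Bonds outstanding: weight = 44151.77263/105228.95363 = 0.4196; after-tax cost = 7.5% × (1 − 27%) = 5.4750%.
WACC = 0.5804 × 12.8600% + 0.4196 × 5.4750% = 9.7614%.

9.76%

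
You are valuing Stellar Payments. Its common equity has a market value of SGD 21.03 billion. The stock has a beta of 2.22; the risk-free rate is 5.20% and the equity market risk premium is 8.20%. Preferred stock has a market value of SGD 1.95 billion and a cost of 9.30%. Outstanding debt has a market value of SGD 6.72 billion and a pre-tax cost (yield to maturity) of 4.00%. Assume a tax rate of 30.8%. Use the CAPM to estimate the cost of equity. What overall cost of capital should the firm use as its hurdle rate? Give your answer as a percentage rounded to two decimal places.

17.81%

Cost of equity via CAPM: Re = 5.2% + 2.22 × 8.2% = 23.4040%.
Total capital V = 21.03 + 1.95 + 6.72 = 29.7.
Equity: weight = 21.03/29.7 = 0.7081; cost = 23.404%.
Preferred: weight = 1.95/29.7 = 0.0657; cost = 9.3%.
Debt: weight = 6.72/29.7 = 0.2263; after-tax cost = 4% × (1 − 30.8%) = 2.7680%.
WACC = 0.7081 × 23.4040% + 0.0657 × 9.3000% + 0.2263 × 2.7680% = 17.8088%.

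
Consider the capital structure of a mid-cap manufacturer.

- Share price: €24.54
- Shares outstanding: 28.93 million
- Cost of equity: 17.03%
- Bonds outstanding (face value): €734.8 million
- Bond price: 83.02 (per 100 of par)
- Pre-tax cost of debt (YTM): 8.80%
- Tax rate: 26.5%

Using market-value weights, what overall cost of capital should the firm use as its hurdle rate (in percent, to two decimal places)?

Market value of equity E = 24.54 × 28.93m = 709.9422m. Market value of debt D = 734.8m × 83.02/100 = 610.03096m.
Total capital V = 709.9422 + 610.03096 = 1319.97316.
Equity: weight = 709.9422/1319.97316 = 0.5378; cost = 17.03%.
Bonds outstanding: weight = 610.03096/1319.97316 = 0.4622; after-tax cost = 8.8% × (1 − 26.5%) = 6.4680%.
WACC = 0.5378 × 17.0300% + 0.4622 × 6.4680% = 12.1487%.

12.15%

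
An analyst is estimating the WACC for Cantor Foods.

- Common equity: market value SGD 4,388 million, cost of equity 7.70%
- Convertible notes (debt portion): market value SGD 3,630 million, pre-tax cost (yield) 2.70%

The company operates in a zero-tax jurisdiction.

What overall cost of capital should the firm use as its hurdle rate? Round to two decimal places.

Total capital V = 4388 + 3630 = 8018.
Equity: weight = 4388/8018 = 0.5473; cost = 7.7%.
Convertible notes (debt portion): weight = 3630/8018 = 0.4527; after-tax cost = 2.7% × (1 − 0%) = 2.7000%.
WACC = 0.5473 × 7.7000% + 0.4527 × 2.7000% = 5.4363%.

5.44%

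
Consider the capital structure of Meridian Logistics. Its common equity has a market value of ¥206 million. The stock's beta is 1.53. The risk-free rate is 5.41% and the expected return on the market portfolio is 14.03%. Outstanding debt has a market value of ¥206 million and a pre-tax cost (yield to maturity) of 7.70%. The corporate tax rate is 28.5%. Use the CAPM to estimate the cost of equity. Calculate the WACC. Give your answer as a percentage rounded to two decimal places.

12.05%

Market risk premium = 14.03% − 5.41% = 8.62%.
Cost of equity via CAPM: Re = 5.41% + 1.53 × 8.62% = 18.5986%.
Total capital V = 206 + 206 = 412.
Equity: weight = 206/412 = 0.5000; cost = 18.5986%.
Debt: weight = 206/412 = 0.5000; after-tax cost = 7.7% × (1 − 28.5%) = 5.5055%.
WACC = 0.5000 × 18.5986% + 0.5000 × 5.5055% = 12.0521%.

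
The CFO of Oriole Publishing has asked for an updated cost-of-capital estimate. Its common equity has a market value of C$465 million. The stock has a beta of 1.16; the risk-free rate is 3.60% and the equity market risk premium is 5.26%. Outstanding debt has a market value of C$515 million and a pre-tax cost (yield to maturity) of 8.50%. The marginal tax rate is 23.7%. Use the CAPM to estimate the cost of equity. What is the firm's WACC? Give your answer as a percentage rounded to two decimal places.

Cost of equity via CAPM: Re = 3.6% + 1.16 × 5.26% = 9.7016%.
Total capital V = 465 + 515 = 980.
Equity: weight = 465/980 = 0.4745; cost = 9.7016%.
Debt: weight = 515/980 = 0.5255; after-tax cost = 8.5% × (1 − 23.7%) = 6.4855%.
WACC = 0.4745 × 9.7016% + 0.5255 × 6.4855% = 8.0115%.

8.01%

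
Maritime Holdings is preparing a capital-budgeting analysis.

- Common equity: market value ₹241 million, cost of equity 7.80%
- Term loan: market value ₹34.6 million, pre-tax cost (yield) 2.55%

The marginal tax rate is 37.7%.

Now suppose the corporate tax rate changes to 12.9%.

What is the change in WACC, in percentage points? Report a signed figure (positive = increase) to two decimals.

Current WACC:
Total capital V = 241 + 34.6 = 275.6.
Equity: weight = 241/275.6 = 0.8745; cost = 7.8%.
Term loan: weight = 34.6/275.6 = 0.1255; after-tax cost = 2.55% × (1 − 37.7%) = 1.5886%.
WACC = 0.8745 × 7.8000% + 0.1255 × 1.5886% = 7.0202%.
After the change:
Total capital V = 241 + 34.6 = 275.6.
Equity: weight = 241/275.6 = 0.8745; cost = 7.8%.
Term loan: weight = 34.6/275.6 = 0.1255; after-tax cost = 2.55% × (1 − 12.9%) = 2.2210%.
WACC = 0.8745 × 7.8000% + 0.1255 × 2.2210% = 7.0996%.
Change in WACC = 7.0996% − 7.0202% = 0.0794 pp.

+0.08 pp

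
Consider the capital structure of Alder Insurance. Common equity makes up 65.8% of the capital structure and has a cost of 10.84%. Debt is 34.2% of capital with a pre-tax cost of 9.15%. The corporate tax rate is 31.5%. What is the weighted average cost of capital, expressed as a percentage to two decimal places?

After-tax cost of debt = 9.15% × (1 − 31.5%) = 6.2678%.
WACC = 0.658 × 10.8400% + 0.342 × 6.2678% = 9.2763%.

9.28%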